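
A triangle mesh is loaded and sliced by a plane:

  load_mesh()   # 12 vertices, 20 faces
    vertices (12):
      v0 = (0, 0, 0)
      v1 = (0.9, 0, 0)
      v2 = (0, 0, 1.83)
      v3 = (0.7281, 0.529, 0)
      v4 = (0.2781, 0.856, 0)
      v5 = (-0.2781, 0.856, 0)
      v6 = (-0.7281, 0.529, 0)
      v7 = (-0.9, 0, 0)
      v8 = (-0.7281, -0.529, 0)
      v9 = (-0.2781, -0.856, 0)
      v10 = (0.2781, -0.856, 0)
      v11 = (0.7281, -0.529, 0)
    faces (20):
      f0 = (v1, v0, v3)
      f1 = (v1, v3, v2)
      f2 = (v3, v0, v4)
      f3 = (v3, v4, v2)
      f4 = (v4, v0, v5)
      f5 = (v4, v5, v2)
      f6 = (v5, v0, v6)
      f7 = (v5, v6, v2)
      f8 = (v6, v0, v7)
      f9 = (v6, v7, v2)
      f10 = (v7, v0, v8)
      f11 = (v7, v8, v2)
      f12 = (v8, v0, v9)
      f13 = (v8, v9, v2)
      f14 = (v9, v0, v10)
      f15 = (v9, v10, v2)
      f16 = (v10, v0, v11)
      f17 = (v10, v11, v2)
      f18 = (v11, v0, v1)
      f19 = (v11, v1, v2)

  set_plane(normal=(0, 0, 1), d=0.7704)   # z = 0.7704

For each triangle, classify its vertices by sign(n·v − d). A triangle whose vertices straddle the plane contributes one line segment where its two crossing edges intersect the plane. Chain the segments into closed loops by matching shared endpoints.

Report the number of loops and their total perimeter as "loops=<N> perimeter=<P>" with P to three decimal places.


loops=1 perimeter=3.221

Straddling triangles (10 of 20):
  (v1,v3,v2) [--+] → (0.421582, 0.3063, 0.7704)–(0.521115, 0, 0.7704)  len=0.3221
  (v3,v4,v2) [--+] → (0.161024, 0.495638, 0.7704)–(0.421582, 0.3063, 0.7704)  len=0.3221
  (v4,v5,v2) [--+] → (-0.161024, 0.495638, 0.7704)–(0.161024, 0.495638, 0.7704)  len=0.3220
  (v5,v6,v2) [--+] → (-0.421582, 0.3063, 0.7704)–(-0.161024, 0.495638, 0.7704)  len=0.3221
  (v6,v7,v2) [--+] → (-0.521115, 0, 0.7704)–(-0.421582, 0.3063, 0.7704)  len=0.3221
  (v7,v8,v2) [--+] → (-0.421582, -0.3063, 0.7704)–(-0.521115, 0, 0.7704)  len=0.3221
  (v8,v9,v2) [--+] → (-0.161024, -0.495638, 0.7704)–(-0.421582, -0.3063, 0.7704)  len=0.3221
  (v9,v10,v2) [--+] → (0.161024, -0.495638, 0.7704)–(-0.161024, -0.495638, 0.7704)  len=0.3220
  (v10,v11,v2) [--+] → (0.421582, -0.3063, 0.7704)–(0.161024, -0.495638, 0.7704)  len=0.3221
  (v11,v1,v2) [--+] → (0.521115, 0, 0.7704)–(0.421582, -0.3063, 0.7704)  len=0.3221

Chained into 1 loop(s):
  loop 1: 10 segments, perimeter = 3.2207
Total perimeter = 3.221


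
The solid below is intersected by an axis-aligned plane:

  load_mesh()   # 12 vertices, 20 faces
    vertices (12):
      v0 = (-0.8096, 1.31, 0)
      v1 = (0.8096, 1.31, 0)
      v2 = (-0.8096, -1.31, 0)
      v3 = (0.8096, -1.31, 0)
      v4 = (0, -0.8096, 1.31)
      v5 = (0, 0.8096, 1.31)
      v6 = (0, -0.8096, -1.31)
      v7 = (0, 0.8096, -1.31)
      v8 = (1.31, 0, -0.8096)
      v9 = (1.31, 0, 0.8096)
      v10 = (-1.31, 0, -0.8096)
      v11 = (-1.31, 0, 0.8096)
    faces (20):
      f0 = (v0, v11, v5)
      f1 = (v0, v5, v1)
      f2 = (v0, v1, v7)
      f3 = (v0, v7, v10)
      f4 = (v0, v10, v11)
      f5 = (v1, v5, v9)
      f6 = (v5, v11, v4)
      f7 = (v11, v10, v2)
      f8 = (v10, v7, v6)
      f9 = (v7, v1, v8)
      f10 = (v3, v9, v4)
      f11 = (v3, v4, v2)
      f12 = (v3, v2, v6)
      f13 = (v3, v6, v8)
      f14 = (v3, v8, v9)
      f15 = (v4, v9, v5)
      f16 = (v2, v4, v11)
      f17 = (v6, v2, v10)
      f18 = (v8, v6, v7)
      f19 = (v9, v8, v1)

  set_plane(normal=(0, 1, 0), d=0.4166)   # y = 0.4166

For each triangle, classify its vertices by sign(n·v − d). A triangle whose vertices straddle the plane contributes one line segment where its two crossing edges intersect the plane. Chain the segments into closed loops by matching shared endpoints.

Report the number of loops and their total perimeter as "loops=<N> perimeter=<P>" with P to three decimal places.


Straddling triangles (10 of 20):
  (v0,v11,v5) [+-+] → (-1.15087, 0.4166, 0.552135)–(-0.635907, 0.4166, 1.06709)  len=0.7283
  (v0,v7,v10) [++-] → (-0.635907, 0.4166, -1.06709)–(-1.15087, 0.4166, -0.552135)  len=0.7283
  (v0,v10,v11) [+--] → (-1.15087, 0.4166, -0.552135)–(-1.15087, 0.4166, 0.552135)  len=1.1043
  (v1,v5,v9) [++-] → (0.635907, 0.4166, 1.06709)–(1.15087, 0.4166, 0.552135)  len=0.7283
  (v5,v11,v4) [+--] → (-0.635907, 0.4166, 1.06709)–(0, 0.4166, 1.31)  len=0.6807
  (v10,v7,v6) [-+-] → (-0.635907, 0.4166, -1.06709)–(0, 0.4166, -1.31)  len=0.6807
  (v7,v1,v8) [++-] → (1.15087, 0.4166, -0.552135)–(0.635907, 0.4166, -1.06709)  len=0.7283
  (v4,v9,v5) [--+] → (0.635907, 0.4166, 1.06709)–(0, 0.4166, 1.31)  len=0.6807
  (v8,v6,v7) [--+] → (0, 0.4166, -1.31)–(0.635907, 0.4166, -1.06709)  len=0.6807
  (v9,v8,v1) [--+] → (1.15087, 0.4166, -0.552135)–(1.15087, 0.4166, 0.552135)  len=1.1043

Chained into 1 loop(s):
  loop 1: 10 segments, perimeter = 7.8445
Total perimeter = 7.844

loops=1 perimeter=7.844


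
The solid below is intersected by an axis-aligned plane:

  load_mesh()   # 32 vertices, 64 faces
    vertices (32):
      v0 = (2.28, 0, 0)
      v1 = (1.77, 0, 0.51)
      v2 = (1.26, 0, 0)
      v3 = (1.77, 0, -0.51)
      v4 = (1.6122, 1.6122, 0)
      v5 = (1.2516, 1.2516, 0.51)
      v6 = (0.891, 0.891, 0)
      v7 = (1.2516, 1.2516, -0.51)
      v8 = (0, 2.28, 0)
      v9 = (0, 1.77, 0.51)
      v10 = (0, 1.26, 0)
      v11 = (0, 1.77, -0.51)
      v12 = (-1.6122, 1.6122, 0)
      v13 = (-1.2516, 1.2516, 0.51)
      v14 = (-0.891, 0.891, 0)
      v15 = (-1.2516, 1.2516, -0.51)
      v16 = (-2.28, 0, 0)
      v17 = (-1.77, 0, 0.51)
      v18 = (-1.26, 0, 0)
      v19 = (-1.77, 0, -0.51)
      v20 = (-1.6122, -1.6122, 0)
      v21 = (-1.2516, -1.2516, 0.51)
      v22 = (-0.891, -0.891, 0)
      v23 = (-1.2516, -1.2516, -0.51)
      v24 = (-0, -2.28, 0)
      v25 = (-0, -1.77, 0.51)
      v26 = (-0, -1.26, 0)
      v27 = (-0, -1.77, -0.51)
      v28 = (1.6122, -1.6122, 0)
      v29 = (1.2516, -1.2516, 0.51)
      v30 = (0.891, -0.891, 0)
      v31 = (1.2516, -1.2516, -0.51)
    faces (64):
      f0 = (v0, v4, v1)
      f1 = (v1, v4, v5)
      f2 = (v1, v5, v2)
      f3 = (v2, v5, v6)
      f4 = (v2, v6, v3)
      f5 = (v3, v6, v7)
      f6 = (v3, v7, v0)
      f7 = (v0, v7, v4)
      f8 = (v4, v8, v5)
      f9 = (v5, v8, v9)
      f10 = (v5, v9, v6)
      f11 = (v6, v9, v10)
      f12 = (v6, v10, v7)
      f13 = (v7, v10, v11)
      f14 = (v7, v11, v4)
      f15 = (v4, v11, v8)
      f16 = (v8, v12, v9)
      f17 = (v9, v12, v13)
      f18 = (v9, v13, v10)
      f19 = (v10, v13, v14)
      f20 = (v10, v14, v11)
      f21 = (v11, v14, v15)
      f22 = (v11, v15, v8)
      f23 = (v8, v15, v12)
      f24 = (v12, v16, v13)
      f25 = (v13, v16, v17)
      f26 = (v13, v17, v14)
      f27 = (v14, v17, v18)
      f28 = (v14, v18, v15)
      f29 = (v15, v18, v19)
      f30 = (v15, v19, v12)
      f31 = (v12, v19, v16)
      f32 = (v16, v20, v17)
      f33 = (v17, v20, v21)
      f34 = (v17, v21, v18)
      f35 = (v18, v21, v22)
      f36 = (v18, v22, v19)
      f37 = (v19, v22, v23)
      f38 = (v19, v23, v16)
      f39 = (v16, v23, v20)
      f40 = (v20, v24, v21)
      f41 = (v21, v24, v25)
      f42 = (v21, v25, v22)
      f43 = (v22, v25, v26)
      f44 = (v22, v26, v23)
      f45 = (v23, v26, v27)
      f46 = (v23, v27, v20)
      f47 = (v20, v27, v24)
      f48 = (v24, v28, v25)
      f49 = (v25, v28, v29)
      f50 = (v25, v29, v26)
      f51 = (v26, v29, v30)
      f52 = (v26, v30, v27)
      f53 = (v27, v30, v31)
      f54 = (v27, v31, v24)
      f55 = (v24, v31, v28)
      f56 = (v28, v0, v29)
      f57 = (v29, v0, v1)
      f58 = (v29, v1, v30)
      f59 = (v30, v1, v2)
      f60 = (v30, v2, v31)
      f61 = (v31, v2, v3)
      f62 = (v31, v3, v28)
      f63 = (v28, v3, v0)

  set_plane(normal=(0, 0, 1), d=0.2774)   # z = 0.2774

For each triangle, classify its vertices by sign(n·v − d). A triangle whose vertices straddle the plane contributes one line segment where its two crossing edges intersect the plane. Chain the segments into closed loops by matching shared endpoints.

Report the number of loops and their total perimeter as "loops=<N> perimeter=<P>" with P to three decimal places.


Straddling triangles (32 of 64):
  (v0,v4,v1) [--+] → (1.69803, 0.73529, 0.2774)–(2.0026, 0, 0.2774)  len=0.7959
  (v1,v4,v5) [+-+] → (1.69803, 0.73529, 0.2774)–(1.41606, 1.41606, 0.2774)  len=0.7369
  (v1,v5,v2) [++-] → (1.25543, 0.680772, 0.2774)–(1.5374, 0, 0.2774)  len=0.7369
  (v2,v5,v6) [-+-] → (1.25543, 0.680772, 0.2774)–(1.08714, 1.08714, 0.2774)  len=0.4398
  (v4,v8,v5) [--+] → (0.680772, 1.72063, 0.2774)–(1.41606, 1.41606, 0.2774)  len=0.7959
  (v5,v8,v9) [+-+] → (0.680772, 1.72063, 0.2774)–(0, 2.0026, 0.2774)  len=0.7369
  (v5,v9,v6) [++-] → (0.406366, 1.36911, 0.2774)–(1.08714, 1.08714, 0.2774)  len=0.7369
  (v6,v9,v10) [-+-] → (0.406366, 1.36911, 0.2774)–(0, 1.5374, 0.2774)  len=0.4398
  (v8,v12,v9) [--+] → (-0.73529, 1.69803, 0.2774)–(0, 2.0026, 0.2774)  len=0.7959
  (v9,v12,v13) [+-+] → (-0.73529, 1.69803, 0.2774)–(-1.41606, 1.41606, 0.2774)  len=0.7369
  (v9,v13,v10) [++-] → (-0.680772, 1.25543, 0.2774)–(0, 1.5374, 0.2774)  len=0.7369
  (v10,v13,v14) [-+-] → (-0.680772, 1.25543, 0.2774)–(-1.08714, 1.08714, 0.2774)  len=0.4398
  (v12,v16,v13) [--+] → (-1.72063, 0.680772, 0.2774)–(-1.41606, 1.41606, 0.2774)  len=0.7959
  (v13,v16,v17) [+-+] → (-1.72063, 0.680772, 0.2774)–(-2.0026, 0, 0.2774)  len=0.7369
  (v13,v17,v14) [++-] → (-1.36911, 0.406366, 0.2774)–(-1.08714, 1.08714, 0.2774)  len=0.7369
  (v14,v17,v18) [-+-] → (-1.36911, 0.406366, 0.2774)–(-1.5374, 0, 0.2774)  len=0.4398
  (v16,v20,v17) [--+] → (-1.69803, -0.73529, 0.2774)–(-2.0026, 0, 0.2774)  len=0.7959
  (v17,v20,v21) [+-+] → (-1.69803, -0.73529, 0.2774)–(-1.41606, -1.41606, 0.2774)  len=0.7369
  (v17,v21,v18) [++-] → (-1.25543, -0.680772, 0.2774)–(-1.5374, 0, 0.2774)  len=0.7369
  (v18,v21,v22) [-+-] → (-1.25543, -0.680772, 0.2774)–(-1.08714, -1.08714, 0.2774)  len=0.4398
  (v20,v24,v21) [--+] → (-0.680772, -1.72063, 0.2774)–(-1.41606, -1.41606, 0.2774)  len=0.7959
  (v21,v24,v25) [+-+] → (-0.680772, -1.72063, 0.2774)–(0, -2.0026, 0.2774)  len=0.7369
  (v21,v25,v22) [++-] → (-0.406366, -1.36911, 0.2774)–(-1.08714, -1.08714, 0.2774)  len=0.7369
  (v22,v25,v26) [-+-] → (-0.406366, -1.36911, 0.2774)–(0, -1.5374, 0.2774)  len=0.4398
  (v24,v28,v25) [--+] → (0.73529, -1.69803, 0.2774)–(0, -2.0026, 0.2774)  len=0.7959
  (v25,v28,v29) [+-+] → (0.73529, -1.69803, 0.2774)–(1.41606, -1.41606, 0.2774)  len=0.7369
  (v25,v29,v26) [++-] → (0.680772, -1.25543, 0.2774)–(0, -1.5374, 0.2774)  len=0.7369
  (v26,v29,v30) [-+-] → (0.680772, -1.25543, 0.2774)–(1.08714, -1.08714, 0.2774)  len=0.4398
  (v28,v0,v29) [--+] → (1.72063, -0.680772, 0.2774)–(1.41606, -1.41606, 0.2774)  len=0.7959
  (v29,v0,v1) [+-+] → (1.72063, -0.680772, 0.2774)–(2.0026, 0, 0.2774)  len=0.7369
  (v29,v1,v30) [++-] → (1.36911, -0.406366, 0.2774)–(1.08714, -1.08714, 0.2774)  len=0.7369
  (v30,v1,v2) [-+-] → (1.36911, -0.406366, 0.2774)–(1.5374, 0, 0.2774)  len=0.4398

Chained into 2 loop(s):
  loop 1: 16 segments, perimeter = 12.2618
  loop 2: 16 segments, perimeter = 9.4135
Total perimeter = 21.675

loops=2 perimeter=21.675


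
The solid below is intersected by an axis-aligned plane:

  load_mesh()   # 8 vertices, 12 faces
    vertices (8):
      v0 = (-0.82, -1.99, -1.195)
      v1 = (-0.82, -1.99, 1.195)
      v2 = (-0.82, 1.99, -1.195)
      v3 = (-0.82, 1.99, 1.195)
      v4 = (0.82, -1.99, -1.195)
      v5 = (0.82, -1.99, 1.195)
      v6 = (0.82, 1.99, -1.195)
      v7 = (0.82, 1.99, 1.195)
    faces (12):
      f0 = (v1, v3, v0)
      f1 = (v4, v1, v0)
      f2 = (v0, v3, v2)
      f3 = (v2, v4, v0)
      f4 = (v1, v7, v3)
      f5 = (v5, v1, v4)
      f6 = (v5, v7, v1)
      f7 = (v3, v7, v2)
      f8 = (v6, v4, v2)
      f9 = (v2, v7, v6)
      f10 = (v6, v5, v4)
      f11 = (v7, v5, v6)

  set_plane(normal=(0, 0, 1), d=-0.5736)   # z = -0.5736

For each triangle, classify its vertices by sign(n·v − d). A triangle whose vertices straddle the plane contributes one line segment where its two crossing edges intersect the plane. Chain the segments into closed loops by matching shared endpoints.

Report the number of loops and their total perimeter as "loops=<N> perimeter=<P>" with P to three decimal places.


Straddling triangles (8 of 12):
  (v1,v3,v0) [++-] → (-0.82, -0.9552, -0.5736)–(-0.82, -1.99, -0.5736)  len=1.0348
  (v4,v1,v0) [-+-] → (0.3936, -1.99, -0.5736)–(-0.82, -1.99, -0.5736)  len=1.2136
  (v0,v3,v2) [-+-] → (-0.82, -0.9552, -0.5736)–(-0.82, 1.99, -0.5736)  len=2.9452
  (v5,v1,v4) [++-] → (0.3936, -1.99, -0.5736)–(0.82, -1.99, -0.5736)  len=0.4264
  (v3,v7,v2) [++-] → (-0.3936, 1.99, -0.5736)–(-0.82, 1.99, -0.5736)  len=0.4264
  (v2,v7,v6) [-+-] → (-0.3936, 1.99, -0.5736)–(0.82, 1.99, -0.5736)  len=1.2136
  (v6,v5,v4) [-+-] → (0.82, 0.9552, -0.5736)–(0.82, -1.99, -0.5736)  len=2.9452
  (v7,v5,v6) [++-] → (0.82, 0.9552, -0.5736)–(0.82, 1.99, -0.5736)  len=1.0348

Chained into 1 loop(s):
  loop 1: 8 segments, perimeter = 11.2400
Total perimeter = 11.240

loops=1 perimeter=11.240


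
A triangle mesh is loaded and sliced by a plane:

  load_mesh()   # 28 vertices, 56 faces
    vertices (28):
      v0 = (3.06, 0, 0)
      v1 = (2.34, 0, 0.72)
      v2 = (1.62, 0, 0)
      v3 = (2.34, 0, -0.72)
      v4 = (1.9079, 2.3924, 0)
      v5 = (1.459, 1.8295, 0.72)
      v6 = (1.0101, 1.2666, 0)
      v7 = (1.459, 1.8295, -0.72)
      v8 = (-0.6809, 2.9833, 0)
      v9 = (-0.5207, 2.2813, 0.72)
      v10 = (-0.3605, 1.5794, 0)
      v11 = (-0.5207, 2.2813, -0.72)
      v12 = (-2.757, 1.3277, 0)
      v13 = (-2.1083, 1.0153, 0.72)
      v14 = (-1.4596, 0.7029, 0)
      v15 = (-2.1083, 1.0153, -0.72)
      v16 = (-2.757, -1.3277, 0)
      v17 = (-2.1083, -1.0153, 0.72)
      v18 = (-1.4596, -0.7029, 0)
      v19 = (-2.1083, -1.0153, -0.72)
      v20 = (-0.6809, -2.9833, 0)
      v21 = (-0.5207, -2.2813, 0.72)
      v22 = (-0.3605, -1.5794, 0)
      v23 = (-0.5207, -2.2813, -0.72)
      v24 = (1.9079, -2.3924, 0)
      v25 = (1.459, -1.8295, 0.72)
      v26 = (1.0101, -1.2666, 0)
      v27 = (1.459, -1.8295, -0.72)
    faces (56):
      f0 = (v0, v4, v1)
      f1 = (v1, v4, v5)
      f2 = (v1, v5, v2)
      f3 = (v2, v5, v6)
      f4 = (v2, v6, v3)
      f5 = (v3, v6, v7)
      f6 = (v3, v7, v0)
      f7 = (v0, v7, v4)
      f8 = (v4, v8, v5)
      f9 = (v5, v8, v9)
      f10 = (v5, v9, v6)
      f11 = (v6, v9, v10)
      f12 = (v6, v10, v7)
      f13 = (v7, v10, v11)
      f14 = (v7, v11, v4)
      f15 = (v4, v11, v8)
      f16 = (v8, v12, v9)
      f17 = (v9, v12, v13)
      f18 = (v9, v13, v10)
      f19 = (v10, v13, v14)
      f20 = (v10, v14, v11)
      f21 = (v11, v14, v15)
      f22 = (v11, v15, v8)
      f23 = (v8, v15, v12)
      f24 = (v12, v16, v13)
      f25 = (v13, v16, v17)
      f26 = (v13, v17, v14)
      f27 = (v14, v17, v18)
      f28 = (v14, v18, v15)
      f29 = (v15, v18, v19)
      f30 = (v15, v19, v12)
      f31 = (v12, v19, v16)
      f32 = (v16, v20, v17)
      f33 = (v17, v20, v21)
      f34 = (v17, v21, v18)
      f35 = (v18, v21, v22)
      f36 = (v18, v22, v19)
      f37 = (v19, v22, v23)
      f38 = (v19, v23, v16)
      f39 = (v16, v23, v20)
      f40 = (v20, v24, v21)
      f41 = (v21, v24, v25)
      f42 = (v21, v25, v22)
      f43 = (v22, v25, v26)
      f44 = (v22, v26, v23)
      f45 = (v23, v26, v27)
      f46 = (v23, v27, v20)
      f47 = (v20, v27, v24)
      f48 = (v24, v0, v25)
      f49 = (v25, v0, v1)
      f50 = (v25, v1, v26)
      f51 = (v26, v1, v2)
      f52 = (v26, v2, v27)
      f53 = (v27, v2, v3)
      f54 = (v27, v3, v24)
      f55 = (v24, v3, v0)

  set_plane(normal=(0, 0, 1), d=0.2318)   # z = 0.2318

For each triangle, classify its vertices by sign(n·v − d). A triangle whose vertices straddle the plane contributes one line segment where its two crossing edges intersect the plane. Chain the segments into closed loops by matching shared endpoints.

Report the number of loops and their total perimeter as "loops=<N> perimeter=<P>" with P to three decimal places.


loops=2 perimeter=28.428

Straddling triangles (28 of 56):
  (v0,v4,v1) [--+] → (2.04701, 1.62218, 0.2318)–(2.8282, 0, 0.2318)  len=1.8005
  (v1,v4,v5) [+-+] → (2.04701, 1.62218, 0.2318)–(1.76338, 2.21118, 0.2318)  len=0.6537
  (v1,v5,v2) [++-] → (1.56817, 0.588997, 0.2318)–(1.8518, 0, 0.2318)  len=0.6537
  (v2,v5,v6) [-+-] → (1.56817, 0.588997, 0.2318)–(1.15462, 1.44782, 0.2318)  len=0.9532
  (v4,v8,v5) [--+] → (0.00802892, 2.61184, 0.2318)–(1.76338, 2.21118, 0.2318)  len=1.8005
  (v5,v8,v9) [+-+] → (0.00802892, 2.61184, 0.2318)–(-0.629324, 2.7573, 0.2318)  len=0.6537
  (v5,v9,v6) [++-] → (0.517267, 1.59328, 0.2318)–(1.15462, 1.44782, 0.2318)  len=0.6537
  (v6,v9,v10) [-+-] → (0.517267, 1.59328, 0.2318)–(-0.412076, 1.80537, 0.2318)  len=0.9532
  (v8,v12,v9) [--+] → (-2.03704, 1.63471, 0.2318)–(-0.629324, 2.7573, 0.2318)  len=1.8005
  (v9,v12,v13) [+-+] → (-2.03704, 1.63471, 0.2318)–(-2.54815, 1.22712, 0.2318)  len=0.6537
  (v9,v13,v10) [++-] → (-0.923195, 1.39779, 0.2318)–(-0.412076, 1.80537, 0.2318)  len=0.6537
  (v10,v13,v14) [-+-] → (-0.923194, 1.39779, 0.2318)–(-1.66845, 0.803475, 0.2318)  len=0.9532
  (v12,v16,v13) [--+] → (-2.54815, -0.573384, 0.2318)–(-2.54815, 1.22712, 0.2318)  len=1.8005
  (v13,v16,v17) [+-+] → (-2.54815, -0.573384, 0.2318)–(-2.54815, -1.22712, 0.2318)  len=0.6537
  (v13,v17,v14) [++-] → (-1.66845, 0.149735, 0.2318)–(-1.66845, 0.803475, 0.2318)  len=0.6537
  (v14,v17,v18) [-+-] → (-1.66845, 0.149735, 0.2318)–(-1.66845, -0.803475, 0.2318)  len=0.9532
  (v16,v20,v17) [--+] → (-1.14044, -2.34971, 0.2318)–(-2.54815, -1.22712, 0.2318)  len=1.8005
  (v17,v20,v21) [+-+] → (-1.14044, -2.34971, 0.2318)–(-0.629324, -2.7573, 0.2318)  len=0.6537
  (v17,v21,v18) [++-] → (-1.15733, -1.21106, 0.2318)–(-1.66845, -0.803475, 0.2318)  len=0.6537
  (v18,v21,v22) [-+-] → (-1.15733, -1.21106, 0.2318)–(-0.412076, -1.80537, 0.2318)  len=0.9532
  (v20,v24,v21) [--+] → (1.12603, -2.35663, 0.2318)–(-0.629324, -2.7573, 0.2318)  len=1.8005
  (v21,v24,v25) [+-+] → (1.12603, -2.35663, 0.2318)–(1.76338, -2.21118, 0.2318)  len=0.6537
  (v21,v25,v22) [++-] → (0.225278, -1.65992, 0.2318)–(-0.412076, -1.80537, 0.2318)  len=0.6537
  (v22,v25,v26) [-+-] → (0.225278, -1.65992, 0.2318)–(1.15462, -1.44782, 0.2318)  len=0.9532
  (v24,v0,v25) [--+] → (2.54457, -0.588997, 0.2318)–(1.76338, -2.21118, 0.2318)  len=1.8005
  (v25,v0,v1) [+-+] → (2.54457, -0.588997, 0.2318)–(2.8282, 0, 0.2318)  len=0.6537
  (v25,v1,v26) [++-] → (1.43825, -0.858825, 0.2318)–(1.15462, -1.44782, 0.2318)  len=0.6537
  (v26,v1,v2) [-+-] → (1.43825, -0.858825, 0.2318)–(1.8518, 0, 0.2318)  len=0.9532

Chained into 2 loop(s):
  loop 1: 14 segments, perimeter = 17.1796
  loop 2: 14 segments, perimeter = 11.2487
Total perimeter = 28.428


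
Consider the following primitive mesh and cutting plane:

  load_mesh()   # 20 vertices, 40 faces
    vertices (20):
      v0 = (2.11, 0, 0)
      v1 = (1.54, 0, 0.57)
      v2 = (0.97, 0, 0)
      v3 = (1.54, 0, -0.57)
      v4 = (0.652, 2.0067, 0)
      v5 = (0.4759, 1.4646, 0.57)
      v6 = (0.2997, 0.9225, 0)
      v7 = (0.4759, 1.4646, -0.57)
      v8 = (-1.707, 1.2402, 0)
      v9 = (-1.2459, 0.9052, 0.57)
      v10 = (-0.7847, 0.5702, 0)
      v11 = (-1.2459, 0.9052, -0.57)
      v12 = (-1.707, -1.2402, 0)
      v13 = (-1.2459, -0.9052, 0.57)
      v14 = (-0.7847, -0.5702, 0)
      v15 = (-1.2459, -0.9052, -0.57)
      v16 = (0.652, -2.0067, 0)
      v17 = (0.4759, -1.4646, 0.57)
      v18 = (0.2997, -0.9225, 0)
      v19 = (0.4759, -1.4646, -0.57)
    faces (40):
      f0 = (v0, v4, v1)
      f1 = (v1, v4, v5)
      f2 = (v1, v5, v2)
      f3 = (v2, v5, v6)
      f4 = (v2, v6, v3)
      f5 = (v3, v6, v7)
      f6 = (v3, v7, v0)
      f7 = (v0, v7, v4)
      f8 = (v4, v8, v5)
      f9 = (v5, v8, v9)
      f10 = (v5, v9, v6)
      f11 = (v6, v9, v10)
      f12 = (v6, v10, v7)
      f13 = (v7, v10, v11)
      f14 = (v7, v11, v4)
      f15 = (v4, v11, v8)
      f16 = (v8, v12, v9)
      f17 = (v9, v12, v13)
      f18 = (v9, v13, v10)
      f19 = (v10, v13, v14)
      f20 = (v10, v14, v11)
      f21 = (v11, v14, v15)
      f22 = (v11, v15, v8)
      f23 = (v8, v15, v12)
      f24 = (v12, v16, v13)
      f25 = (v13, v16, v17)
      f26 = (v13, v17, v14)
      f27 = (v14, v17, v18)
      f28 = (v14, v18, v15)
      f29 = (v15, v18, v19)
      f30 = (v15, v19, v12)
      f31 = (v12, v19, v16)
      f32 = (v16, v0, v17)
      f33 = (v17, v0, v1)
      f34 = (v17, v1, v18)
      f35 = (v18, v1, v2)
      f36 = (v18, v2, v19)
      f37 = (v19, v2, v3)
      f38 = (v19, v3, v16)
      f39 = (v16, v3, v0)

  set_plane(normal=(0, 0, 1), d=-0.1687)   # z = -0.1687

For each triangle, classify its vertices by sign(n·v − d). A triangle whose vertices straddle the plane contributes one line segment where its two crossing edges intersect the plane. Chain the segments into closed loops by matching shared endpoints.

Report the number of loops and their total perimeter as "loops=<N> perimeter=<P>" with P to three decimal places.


loops=2 perimeter=18.104

Straddling triangles (20 of 40):
  (v2,v6,v3) [++-] → (0.666785, 0.649472, -0.1687)–(1.1387, 0, -0.1687)  len=0.8028
  (v3,v6,v7) [-+-] → (0.666785, 0.649472, -0.1687)–(0.351849, 1.08294, -0.1687)  len=0.5358
  (v3,v7,v0) [--+] → (1.62636, 0.43347, -0.1687)–(1.9413, 0, -0.1687)  len=0.5358
  (v0,v7,v4) [+-+] → (1.62636, 0.43347, -0.1687)–(0.599881, 1.84626, -0.1687)  len=1.7463
  (v6,v10,v7) [++-] → (-0.411607, 0.834911, -0.1687)–(0.351849, 1.08294, -0.1687)  len=0.8027
  (v7,v10,v11) [-+-] → (-0.411607, 0.834911, -0.1687)–(-0.921199, 0.669348, -0.1687)  len=0.5358
  (v7,v11,v4) [--+] → (0.0902882, 1.68069, -0.1687)–(0.599881, 1.84626, -0.1687)  len=0.5358
  (v4,v11,v8) [+-+] → (0.0902882, 1.68069, -0.1687)–(-1.57053, 1.14105, -0.1687)  len=1.7463
  (v10,v14,v11) [++-] → (-0.921199, -0.133533, -0.1687)–(-0.921199, 0.669348, -0.1687)  len=0.8029
  (v11,v14,v15) [-+-] → (-0.921199, -0.133533, -0.1687)–(-0.921199, -0.669348, -0.1687)  len=0.5358
  (v11,v15,v8) [--+] → (-1.57053, 0.605237, -0.1687)–(-1.57053, 1.14105, -0.1687)  len=0.5358
  (v8,v15,v12) [+-+] → (-1.57053, 0.605237, -0.1687)–(-1.57053, -1.14105, -0.1687)  len=1.7463
  (v14,v18,v15) [++-] → (-0.157743, -0.91738, -0.1687)–(-0.921199, -0.669348, -0.1687)  len=0.8027
  (v15,v18,v19) [-+-] → (-0.157743, -0.91738, -0.1687)–(0.351849, -1.08294, -0.1687)  len=0.5358
  (v15,v19,v12) [--+] → (-1.06094, -1.30661, -0.1687)–(-1.57053, -1.14105, -0.1687)  len=0.5358
  (v12,v19,v16) [+-+] → (-1.06094, -1.30661, -0.1687)–(0.599881, -1.84626, -0.1687)  len=1.7463
  (v18,v2,v19) [++-] → (0.823764, -0.43347, -0.1687)–(0.351849, -1.08294, -0.1687)  len=0.8028
  (v19,v2,v3) [-+-] → (0.823764, -0.43347, -0.1687)–(1.1387, 0, -0.1687)  len=0.5358
  (v19,v3,v16) [--+] → (0.914817, -1.41279, -0.1687)–(0.599881, -1.84626, -0.1687)  len=0.5358
  (v16,v3,v0) [+-+] → (0.914817, -1.41279, -0.1687)–(1.9413, 0, -0.1687)  len=1.7463

Chained into 2 loop(s):
  loop 1: 10 segments, perimeter = 6.6930
  loop 2: 10 segments, perimeter = 11.4106
Total perimeter = 18.104


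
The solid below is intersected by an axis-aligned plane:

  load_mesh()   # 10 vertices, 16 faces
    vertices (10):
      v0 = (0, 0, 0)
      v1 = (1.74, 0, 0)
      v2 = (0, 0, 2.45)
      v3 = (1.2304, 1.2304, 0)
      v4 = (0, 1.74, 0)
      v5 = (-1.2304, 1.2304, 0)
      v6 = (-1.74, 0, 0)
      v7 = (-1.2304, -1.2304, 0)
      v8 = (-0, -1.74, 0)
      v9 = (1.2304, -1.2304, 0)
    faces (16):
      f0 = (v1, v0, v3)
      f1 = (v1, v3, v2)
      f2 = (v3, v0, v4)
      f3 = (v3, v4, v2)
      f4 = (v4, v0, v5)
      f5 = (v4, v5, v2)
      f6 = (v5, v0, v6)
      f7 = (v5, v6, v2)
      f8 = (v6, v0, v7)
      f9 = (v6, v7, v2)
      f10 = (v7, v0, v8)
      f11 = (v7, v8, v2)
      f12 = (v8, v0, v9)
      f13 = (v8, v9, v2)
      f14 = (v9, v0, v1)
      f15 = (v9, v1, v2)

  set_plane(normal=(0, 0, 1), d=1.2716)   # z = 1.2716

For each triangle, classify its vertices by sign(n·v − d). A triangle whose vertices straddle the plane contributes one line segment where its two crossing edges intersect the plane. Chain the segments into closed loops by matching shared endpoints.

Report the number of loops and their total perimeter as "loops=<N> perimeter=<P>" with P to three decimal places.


loops=1 perimeter=5.124

Straddling triangles (8 of 16):
  (v1,v3,v2) [--+] → (0.591797, 0.591797, 1.2716)–(0.836904, 0, 1.2716)  len=0.6405
  (v3,v4,v2) [--+] → (0, 0.836904, 1.2716)–(0.591797, 0.591797, 1.2716)  len=0.6405
  (v4,v5,v2) [--+] → (-0.591797, 0.591797, 1.2716)–(0, 0.836904, 1.2716)  len=0.6405
  (v5,v6,v2) [--+] → (-0.836904, 0, 1.2716)–(-0.591797, 0.591797, 1.2716)  len=0.6405
  (v6,v7,v2) [--+] → (-0.591797, -0.591797, 1.2716)–(-0.836904, 0, 1.2716)  len=0.6405
  (v7,v8,v2) [--+] → (0, -0.836904, 1.2716)–(-0.591797, -0.591797, 1.2716)  len=0.6405
  (v8,v9,v2) [--+] → (0.591797, -0.591797, 1.2716)–(0, -0.836904, 1.2716)  len=0.6405
  (v9,v1,v2) [--+] → (0.836904, 0, 1.2716)–(0.591797, -0.591797, 1.2716)  len=0.6405

Chained into 1 loop(s):
  loop 1: 8 segments, perimeter = 5.1244
Total perimeter = 5.124


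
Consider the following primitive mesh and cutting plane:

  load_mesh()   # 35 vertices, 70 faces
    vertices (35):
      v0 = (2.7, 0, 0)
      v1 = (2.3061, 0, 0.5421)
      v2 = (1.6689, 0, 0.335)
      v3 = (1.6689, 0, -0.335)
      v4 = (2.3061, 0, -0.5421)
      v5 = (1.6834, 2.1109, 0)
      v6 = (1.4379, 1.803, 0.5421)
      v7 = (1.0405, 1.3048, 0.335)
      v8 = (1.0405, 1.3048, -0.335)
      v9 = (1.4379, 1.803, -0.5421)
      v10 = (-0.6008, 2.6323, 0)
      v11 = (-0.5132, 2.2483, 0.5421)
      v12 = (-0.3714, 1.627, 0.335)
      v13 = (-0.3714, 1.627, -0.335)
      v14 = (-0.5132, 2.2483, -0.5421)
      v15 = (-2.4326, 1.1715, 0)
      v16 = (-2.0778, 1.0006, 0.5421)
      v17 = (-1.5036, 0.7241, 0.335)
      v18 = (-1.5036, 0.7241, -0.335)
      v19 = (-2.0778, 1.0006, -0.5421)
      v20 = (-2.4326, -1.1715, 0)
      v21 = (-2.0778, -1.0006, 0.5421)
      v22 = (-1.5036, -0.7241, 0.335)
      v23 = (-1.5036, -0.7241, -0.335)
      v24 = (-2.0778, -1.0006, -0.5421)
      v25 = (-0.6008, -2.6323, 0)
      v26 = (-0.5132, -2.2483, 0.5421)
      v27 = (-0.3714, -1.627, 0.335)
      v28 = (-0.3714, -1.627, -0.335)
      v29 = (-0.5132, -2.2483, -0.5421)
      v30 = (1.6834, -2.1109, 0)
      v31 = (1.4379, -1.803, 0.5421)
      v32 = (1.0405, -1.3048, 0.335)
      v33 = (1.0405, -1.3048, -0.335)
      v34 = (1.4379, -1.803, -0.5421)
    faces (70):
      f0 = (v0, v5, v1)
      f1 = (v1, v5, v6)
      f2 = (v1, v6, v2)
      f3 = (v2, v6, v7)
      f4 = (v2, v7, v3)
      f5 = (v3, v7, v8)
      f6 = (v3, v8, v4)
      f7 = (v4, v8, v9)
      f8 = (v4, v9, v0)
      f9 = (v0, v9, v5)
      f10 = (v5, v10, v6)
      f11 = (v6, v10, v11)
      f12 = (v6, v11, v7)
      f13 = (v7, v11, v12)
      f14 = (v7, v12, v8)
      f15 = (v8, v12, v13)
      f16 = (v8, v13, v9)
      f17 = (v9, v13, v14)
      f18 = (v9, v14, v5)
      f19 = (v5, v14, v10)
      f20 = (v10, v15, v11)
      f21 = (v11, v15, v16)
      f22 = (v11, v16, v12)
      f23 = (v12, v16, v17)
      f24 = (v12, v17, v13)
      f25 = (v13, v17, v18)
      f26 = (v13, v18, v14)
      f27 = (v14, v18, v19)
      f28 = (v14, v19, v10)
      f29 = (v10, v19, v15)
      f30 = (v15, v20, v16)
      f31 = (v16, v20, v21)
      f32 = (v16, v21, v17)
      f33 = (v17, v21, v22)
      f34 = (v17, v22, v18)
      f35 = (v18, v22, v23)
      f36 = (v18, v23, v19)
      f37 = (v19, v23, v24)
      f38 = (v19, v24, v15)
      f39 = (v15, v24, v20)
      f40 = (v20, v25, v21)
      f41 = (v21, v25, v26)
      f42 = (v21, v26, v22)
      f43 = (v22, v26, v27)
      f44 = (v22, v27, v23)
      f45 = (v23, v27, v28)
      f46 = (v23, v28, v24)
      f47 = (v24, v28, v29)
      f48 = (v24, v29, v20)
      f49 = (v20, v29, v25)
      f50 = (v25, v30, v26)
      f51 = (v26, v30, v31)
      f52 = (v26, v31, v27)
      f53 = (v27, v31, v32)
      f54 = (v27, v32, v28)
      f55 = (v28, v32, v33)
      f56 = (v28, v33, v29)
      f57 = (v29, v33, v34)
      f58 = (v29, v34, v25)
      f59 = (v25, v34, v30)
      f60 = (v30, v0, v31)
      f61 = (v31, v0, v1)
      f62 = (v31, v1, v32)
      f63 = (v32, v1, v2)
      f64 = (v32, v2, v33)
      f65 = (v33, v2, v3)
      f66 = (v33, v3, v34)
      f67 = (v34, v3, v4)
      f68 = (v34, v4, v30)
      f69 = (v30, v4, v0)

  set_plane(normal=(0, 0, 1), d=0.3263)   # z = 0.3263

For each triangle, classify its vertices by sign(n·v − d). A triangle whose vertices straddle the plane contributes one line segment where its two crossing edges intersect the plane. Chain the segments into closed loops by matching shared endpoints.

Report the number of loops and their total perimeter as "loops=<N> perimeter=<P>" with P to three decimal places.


Straddling triangles (28 of 70):
  (v0,v5,v1) [--+] → (2.05821, 0.84031, 0.3263)–(2.4629, 0, 0.3263)  len=0.9327
  (v1,v5,v6) [+-+] → (2.05821, 0.84031, 0.3263)–(1.53563, 1.92557, 0.3263)  len=1.2045
  (v2,v7,v3) [++-] → (1.04866, 1.28786, 0.3263)–(1.6689, 0, 0.3263)  len=1.4294
  (v3,v7,v8) [-+-] → (1.04866, 1.28786, 0.3263)–(1.0405, 1.3048, 0.3263)  len=0.0188
  (v5,v10,v6) [--+] → (0.626331, 2.13313, 0.3263)–(1.53563, 1.92557, 0.3263)  len=0.9327
  (v6,v10,v11) [+-+] → (0.626331, 2.13313, 0.3263)–(-0.548072, 2.40116, 0.3263)  len=1.2046
  (v7,v12,v8) [++-] → (-0.353066, 1.62282, 0.3263)–(1.0405, 1.3048, 0.3263)  len=1.4294
  (v8,v12,v13) [-+-] → (-0.353066, 1.62282, 0.3263)–(-0.3714, 1.627, 0.3263)  len=0.0188
  (v10,v15,v11) [--+] → (-1.27728, 1.81965, 0.3263)–(-0.548072, 2.40116, 0.3263)  len=0.9327
  (v11,v15,v16) [+-+] → (-1.27728, 1.81965, 0.3263)–(-2.21904, 1.06863, 0.3263)  len=1.2045
  (v12,v17,v13) [++-] → (-1.4889, 0.735824, 0.3263)–(-0.3714, 1.627, 0.3263)  len=1.4293
  (v13,v17,v18) [-+-] → (-1.4889, 0.735824, 0.3263)–(-1.5036, 0.7241, 0.3263)  len=0.0188
  (v15,v20,v16) [--+] → (-2.21904, 0.135927, 0.3263)–(-2.21904, 1.06863, 0.3263)  len=0.9327
  (v16,v20,v21) [+-+] → (-2.21904, 0.135927, 0.3263)–(-2.21904, -1.06863, 0.3263)  len=1.2046
  (v17,v22,v18) [++-] → (-1.5036, -0.705295, 0.3263)–(-1.5036, 0.7241, 0.3263)  len=1.4294
  (v18,v22,v23) [-+-] → (-1.5036, -0.705295, 0.3263)–(-1.5036, -0.7241, 0.3263)  len=0.0188
  (v20,v25,v21) [--+] → (-1.48983, -1.65015, 0.3263)–(-2.21904, -1.06863, 0.3263)  len=0.9327
  (v21,v25,v26) [+-+] → (-1.48983, -1.65015, 0.3263)–(-0.548072, -2.40116, 0.3263)  len=1.2045
  (v22,v27,v23) [++-] → (-0.386102, -1.61528, 0.3263)–(-1.5036, -0.7241, 0.3263)  len=1.4293
  (v23,v27,v28) [-+-] → (-0.386102, -1.61528, 0.3263)–(-0.3714, -1.627, 0.3263)  len=0.0188
  (v25,v30,v26) [--+] → (0.361226, -2.1936, 0.3263)–(-0.548072, -2.40116, 0.3263)  len=0.9327
  (v26,v30,v31) [+-+] → (0.361226, -2.1936, 0.3263)–(1.53563, -1.92557, 0.3263)  len=1.2046
  (v27,v32,v28) [++-] → (1.02217, -1.30898, 0.3263)–(-0.3714, -1.627, 0.3263)  len=1.4294
  (v28,v32,v33) [-+-] → (1.02217, -1.30898, 0.3263)–(1.0405, -1.3048, 0.3263)  len=0.0188
  (v30,v0,v31) [--+] → (1.94032, -1.08526, 0.3263)–(1.53563, -1.92557, 0.3263)  len=0.9327
  (v31,v0,v1) [+-+] → (1.94032, -1.08526, 0.3263)–(2.4629, 0, 0.3263)  len=1.2045
  (v32,v2,v33) [++-] → (1.66074, -0.0169429, 0.3263)–(1.0405, -1.3048, 0.3263)  len=1.4294
  (v33,v2,v3) [-+-] → (1.66074, -0.0169429, 0.3263)–(1.6689, 0, 0.3263)  len=0.0188

Chained into 2 loop(s):
  loop 1: 14 segments, perimeter = 14.9607
  loop 2: 14 segments, perimeter = 10.1373
Total perimeter = 25.098

loops=2 perimeter=25.098


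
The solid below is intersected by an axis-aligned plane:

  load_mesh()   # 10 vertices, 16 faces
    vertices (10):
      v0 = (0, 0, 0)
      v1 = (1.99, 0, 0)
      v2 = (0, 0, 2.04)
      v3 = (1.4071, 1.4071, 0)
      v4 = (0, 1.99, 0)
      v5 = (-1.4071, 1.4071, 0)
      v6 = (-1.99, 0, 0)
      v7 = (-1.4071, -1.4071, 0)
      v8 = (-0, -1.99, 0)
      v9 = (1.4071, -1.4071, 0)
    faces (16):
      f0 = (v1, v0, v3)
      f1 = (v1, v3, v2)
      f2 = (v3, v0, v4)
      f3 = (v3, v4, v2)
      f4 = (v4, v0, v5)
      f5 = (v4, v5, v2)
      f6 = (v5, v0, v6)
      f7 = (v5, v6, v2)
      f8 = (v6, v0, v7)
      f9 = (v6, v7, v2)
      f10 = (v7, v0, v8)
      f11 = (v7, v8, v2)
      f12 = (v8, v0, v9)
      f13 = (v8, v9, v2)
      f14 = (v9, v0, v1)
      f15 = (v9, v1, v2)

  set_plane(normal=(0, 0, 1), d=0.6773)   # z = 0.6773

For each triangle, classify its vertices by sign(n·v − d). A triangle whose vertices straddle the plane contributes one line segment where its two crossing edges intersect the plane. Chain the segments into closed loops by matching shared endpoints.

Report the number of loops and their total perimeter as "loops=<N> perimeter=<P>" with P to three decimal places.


loops=1 perimeter=8.139

Straddling triangles (8 of 16):
  (v1,v3,v2) [--+] → (0.939929, 0.939929, 0.6773)–(1.3293, 0, 0.6773)  len=1.0174
  (v3,v4,v2) [--+] → (0, 1.3293, 0.6773)–(0.939929, 0.939929, 0.6773)  len=1.0174
  (v4,v5,v2) [--+] → (-0.939929, 0.939929, 0.6773)–(0, 1.3293, 0.6773)  len=1.0174
  (v5,v6,v2) [--+] → (-1.3293, 0, 0.6773)–(-0.939929, 0.939929, 0.6773)  len=1.0174
  (v6,v7,v2) [--+] → (-0.939929, -0.939929, 0.6773)–(-1.3293, 0, 0.6773)  len=1.0174
  (v7,v8,v2) [--+] → (0, -1.3293, 0.6773)–(-0.939929, -0.939929, 0.6773)  len=1.0174
  (v8,v9,v2) [--+] → (0.939929, -0.939929, 0.6773)–(0, -1.3293, 0.6773)  len=1.0174
  (v9,v1,v2) [--+] → (1.3293, 0, 0.6773)–(0.939929, -0.939929, 0.6773)  len=1.0174

Chained into 1 loop(s):
  loop 1: 8 segments, perimeter = 8.1391
Total perimeter = 8.139


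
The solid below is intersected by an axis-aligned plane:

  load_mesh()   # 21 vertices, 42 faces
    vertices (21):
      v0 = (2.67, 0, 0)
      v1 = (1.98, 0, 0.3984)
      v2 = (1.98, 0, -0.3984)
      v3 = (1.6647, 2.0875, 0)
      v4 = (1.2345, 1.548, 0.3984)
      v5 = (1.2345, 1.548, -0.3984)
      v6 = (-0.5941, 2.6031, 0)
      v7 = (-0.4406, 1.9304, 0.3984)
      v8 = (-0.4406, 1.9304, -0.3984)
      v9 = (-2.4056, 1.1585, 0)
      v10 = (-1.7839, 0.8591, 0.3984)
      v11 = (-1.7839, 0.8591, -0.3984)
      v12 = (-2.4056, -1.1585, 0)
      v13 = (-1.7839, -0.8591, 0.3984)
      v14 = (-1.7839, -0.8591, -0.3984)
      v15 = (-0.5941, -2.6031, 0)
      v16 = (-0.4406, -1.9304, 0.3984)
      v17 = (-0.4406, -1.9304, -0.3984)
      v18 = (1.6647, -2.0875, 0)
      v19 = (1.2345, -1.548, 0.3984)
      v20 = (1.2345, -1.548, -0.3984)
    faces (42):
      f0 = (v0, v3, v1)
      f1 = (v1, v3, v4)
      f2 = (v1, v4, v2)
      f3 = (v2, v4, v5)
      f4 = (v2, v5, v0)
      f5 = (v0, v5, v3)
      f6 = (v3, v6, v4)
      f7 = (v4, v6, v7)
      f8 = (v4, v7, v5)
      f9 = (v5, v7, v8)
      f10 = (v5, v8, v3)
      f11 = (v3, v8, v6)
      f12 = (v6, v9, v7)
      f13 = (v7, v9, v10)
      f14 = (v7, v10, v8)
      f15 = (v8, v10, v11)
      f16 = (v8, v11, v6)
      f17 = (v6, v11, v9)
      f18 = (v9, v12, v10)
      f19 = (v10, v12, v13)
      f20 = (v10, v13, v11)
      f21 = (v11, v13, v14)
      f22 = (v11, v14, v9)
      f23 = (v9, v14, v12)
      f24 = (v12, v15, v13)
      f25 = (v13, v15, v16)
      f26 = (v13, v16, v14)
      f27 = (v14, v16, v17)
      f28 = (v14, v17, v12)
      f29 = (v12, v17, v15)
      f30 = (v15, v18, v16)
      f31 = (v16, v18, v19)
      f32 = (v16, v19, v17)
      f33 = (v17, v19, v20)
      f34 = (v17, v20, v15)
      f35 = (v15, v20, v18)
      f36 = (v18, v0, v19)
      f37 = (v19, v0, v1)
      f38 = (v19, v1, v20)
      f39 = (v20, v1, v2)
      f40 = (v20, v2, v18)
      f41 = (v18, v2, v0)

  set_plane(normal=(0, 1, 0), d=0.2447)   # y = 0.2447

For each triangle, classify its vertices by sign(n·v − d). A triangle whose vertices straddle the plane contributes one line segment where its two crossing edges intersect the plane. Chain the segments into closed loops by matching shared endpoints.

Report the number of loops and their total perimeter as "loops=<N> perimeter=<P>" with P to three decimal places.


loops=2 perimeter=4.664

Straddling triangles (12 of 42):
  (v0,v3,v1) [-+-] → (2.55216, 0.2447, 0)–(1.94304, 0.2447, 0.351699)  len=0.7034
  (v1,v3,v4) [-++] → (1.94304, 0.2447, 0.351699)–(1.86216, 0.2447, 0.3984)  len=0.0934
  (v1,v4,v2) [-+-] → (1.86216, 0.2447, 0.3984)–(1.86216, 0.2447, -0.272446)  len=0.6708
  (v2,v4,v5) [-++] → (1.86216, 0.2447, -0.272446)–(1.86216, 0.2447, -0.3984)  len=0.1260
  (v2,v5,v0) [-+-] → (1.86216, 0.2447, -0.3984)–(2.44308, 0.2447, -0.0629771)  len=0.6708
  (v0,v5,v3) [-++] → (2.44308, 0.2447, -0.0629771)–(2.55216, 0.2447, 0)  len=0.1259
  (v9,v12,v10) [+-+] → (-2.4056, 0.2447, 0)–(-1.97322, 0.2447, 0.277079)  len=0.5135
  (v10,v12,v13) [+--] → (-1.97322, 0.2447, 0.277079)–(-1.7839, 0.2447, 0.3984)  len=0.2249
  (v10,v13,v11) [+-+] → (-1.7839, 0.2447, 0.3984)–(-1.7839, 0.2447, -0.113477)  len=0.5119
  (v11,v13,v14) [+--] → (-1.7839, 0.2447, -0.113477)–(-1.7839, 0.2447, -0.3984)  len=0.2849
  (v11,v14,v9) [+-+] → (-1.7839, 0.2447, -0.3984)–(-2.12402, 0.2447, -0.180441)  len=0.4040
  (v9,v14,v12) [+--] → (-2.12402, 0.2447, -0.180441)–(-2.4056, 0.2447, 0)  len=0.3344

Chained into 2 loop(s):
  loop 1: 6 segments, perimeter = 2.3903
  loop 2: 6 segments, perimeter = 2.2736
Total perimeter = 4.664


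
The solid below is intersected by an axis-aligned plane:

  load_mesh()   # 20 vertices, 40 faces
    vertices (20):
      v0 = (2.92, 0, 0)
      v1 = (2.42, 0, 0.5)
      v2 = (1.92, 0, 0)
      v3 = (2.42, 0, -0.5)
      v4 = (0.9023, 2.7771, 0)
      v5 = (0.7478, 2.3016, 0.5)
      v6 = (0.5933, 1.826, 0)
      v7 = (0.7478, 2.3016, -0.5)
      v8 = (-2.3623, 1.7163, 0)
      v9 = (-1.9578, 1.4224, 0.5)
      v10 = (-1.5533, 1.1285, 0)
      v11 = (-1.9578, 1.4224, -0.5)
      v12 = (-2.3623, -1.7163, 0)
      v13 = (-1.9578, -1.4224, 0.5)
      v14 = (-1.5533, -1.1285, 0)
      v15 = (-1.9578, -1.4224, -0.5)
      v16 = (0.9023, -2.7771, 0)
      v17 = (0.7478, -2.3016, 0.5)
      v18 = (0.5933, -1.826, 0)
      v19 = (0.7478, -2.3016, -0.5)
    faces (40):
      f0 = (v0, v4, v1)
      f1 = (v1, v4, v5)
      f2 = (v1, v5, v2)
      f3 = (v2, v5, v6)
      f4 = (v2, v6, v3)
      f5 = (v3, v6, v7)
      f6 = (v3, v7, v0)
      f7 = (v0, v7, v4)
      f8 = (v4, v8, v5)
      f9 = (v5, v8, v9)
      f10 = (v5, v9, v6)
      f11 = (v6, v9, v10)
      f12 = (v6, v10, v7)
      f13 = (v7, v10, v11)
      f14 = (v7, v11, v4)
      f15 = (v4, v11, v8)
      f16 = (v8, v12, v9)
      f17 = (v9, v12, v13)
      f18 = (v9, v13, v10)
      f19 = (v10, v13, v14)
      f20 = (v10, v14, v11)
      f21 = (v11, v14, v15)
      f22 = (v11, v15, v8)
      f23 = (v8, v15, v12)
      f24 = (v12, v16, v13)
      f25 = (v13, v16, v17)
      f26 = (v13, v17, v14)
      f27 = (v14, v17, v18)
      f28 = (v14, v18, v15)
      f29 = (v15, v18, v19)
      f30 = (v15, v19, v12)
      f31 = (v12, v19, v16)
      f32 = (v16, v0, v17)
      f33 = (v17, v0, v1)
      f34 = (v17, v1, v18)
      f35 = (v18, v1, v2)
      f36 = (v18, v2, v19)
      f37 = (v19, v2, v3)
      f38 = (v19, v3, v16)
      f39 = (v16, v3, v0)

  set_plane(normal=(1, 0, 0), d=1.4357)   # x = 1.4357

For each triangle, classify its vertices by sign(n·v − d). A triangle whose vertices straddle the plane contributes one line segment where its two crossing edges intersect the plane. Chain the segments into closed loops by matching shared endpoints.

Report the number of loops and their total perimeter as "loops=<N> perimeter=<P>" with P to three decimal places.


Straddling triangles (16 of 40):
  (v0,v4,v1) [+-+] → (1.4357, 2.04294, 0)–(1.4357, 1.80108, 0.175726)  len=0.2990
  (v1,v4,v5) [+--] → (1.4357, 1.80108, 0.175726)–(1.4357, 1.35478, 0.5)  len=0.5517
  (v1,v5,v2) [+-+] → (1.4357, 1.35478, 0.5)–(1.4357, 0.950917, 0.206577)  len=0.4992
  (v2,v5,v6) [+--] → (1.4357, 0.950917, 0.206577)–(1.4357, 0.666565, 0)  len=0.3515
  (v2,v6,v3) [+-+] → (1.4357, 0.666565, 0)–(1.4357, 0.983923, -0.23058)  len=0.3923
  (v3,v6,v7) [+--] → (1.4357, 0.983923, -0.23058)–(1.4357, 1.35478, -0.5)  len=0.4584
  (v3,v7,v0) [+-+] → (1.4357, 1.35478, -0.5)–(1.4357, 1.57272, -0.341658)  len=0.2694
  (v0,v7,v4) [+--] → (1.4357, 1.57272, -0.341658)–(1.4357, 2.04294, 0)  len=0.5812
  (v16,v0,v17) [-+-] → (1.4357, -2.04294, 0)–(1.4357, -1.57272, 0.341658)  len=0.5812
  (v17,v0,v1) [-++] → (1.4357, -1.57272, 0.341658)–(1.4357, -1.35478, 0.5)  len=0.2694
  (v17,v1,v18) [-+-] → (1.4357, -1.35478, 0.5)–(1.4357, -0.983923, 0.23058)  len=0.4584
  (v18,v1,v2) [-++] → (1.4357, -0.983923, 0.23058)–(1.4357, -0.666565, 0)  len=0.3923
  (v18,v2,v19) [-+-] → (1.4357, -0.666565, 0)–(1.4357, -0.950917, -0.206577)  len=0.3515
  (v19,v2,v3) [-++] → (1.4357, -0.950917, -0.206577)–(1.4357, -1.35478, -0.5)  len=0.4992
  (v19,v3,v16) [-+-] → (1.4357, -1.35478, -0.5)–(1.4357, -1.80108, -0.175726)  len=0.5517
  (v16,v3,v0) [-++] → (1.4357, -1.80108, -0.175726)–(1.4357, -2.04294, 0)  len=0.2990

Chained into 2 loop(s):
  loop 1: 8 segments, perimeter = 3.4026
  loop 2: 8 segments, perimeter = 3.4026
Total perimeter = 6.805

loops=2 perimeter=6.805
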